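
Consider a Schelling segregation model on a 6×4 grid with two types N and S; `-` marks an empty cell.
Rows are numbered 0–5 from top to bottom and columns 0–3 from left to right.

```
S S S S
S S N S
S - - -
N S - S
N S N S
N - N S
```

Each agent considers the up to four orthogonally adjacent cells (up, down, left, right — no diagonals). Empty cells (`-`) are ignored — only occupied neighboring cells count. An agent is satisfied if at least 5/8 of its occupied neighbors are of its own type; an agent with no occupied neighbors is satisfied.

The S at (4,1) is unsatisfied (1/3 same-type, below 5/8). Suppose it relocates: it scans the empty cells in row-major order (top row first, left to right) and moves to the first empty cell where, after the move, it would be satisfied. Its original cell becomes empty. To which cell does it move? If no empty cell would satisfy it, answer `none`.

Vacating (4,1). Empty cells in order:
  (2,1): 3/3 same-type → satisfied — stop here.

(2,1)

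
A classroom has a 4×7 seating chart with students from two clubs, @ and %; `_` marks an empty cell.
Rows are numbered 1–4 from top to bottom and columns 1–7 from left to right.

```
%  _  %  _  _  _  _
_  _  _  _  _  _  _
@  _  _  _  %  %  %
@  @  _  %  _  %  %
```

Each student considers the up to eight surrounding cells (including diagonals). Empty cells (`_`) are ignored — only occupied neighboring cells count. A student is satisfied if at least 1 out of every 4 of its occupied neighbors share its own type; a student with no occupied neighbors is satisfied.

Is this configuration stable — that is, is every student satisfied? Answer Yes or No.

Row 1: (1,1)% 0/0 ok · (1,3)% 0/0 ok
Row 3: (3,1)@ 2/2 ok · (3,5)% 3/3 ok · (3,6)% 4/4 ok · (3,7)% 3/3 ok
Row 4: (4,1)@ 2/2 ok · (4,2)@ 2/2 ok · (4,4)% 1/1 ok · (4,6)% 4/4 ok · (4,7)% 3/3 ok
All meet the threshold, so the configuration is stable.

Yes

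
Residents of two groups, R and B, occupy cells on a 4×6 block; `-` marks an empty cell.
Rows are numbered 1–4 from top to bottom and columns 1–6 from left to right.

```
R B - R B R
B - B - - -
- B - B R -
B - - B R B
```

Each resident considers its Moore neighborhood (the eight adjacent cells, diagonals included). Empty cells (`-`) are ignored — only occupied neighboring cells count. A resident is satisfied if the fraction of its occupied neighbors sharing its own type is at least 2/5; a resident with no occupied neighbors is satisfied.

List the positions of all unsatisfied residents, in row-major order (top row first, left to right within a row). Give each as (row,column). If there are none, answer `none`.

(1,1), (1,4), (1,5), (1,6), (3,5), (4,4), (4,5), (4,6)

Row 1: (1,1)R 0/2 ✗ · (1,2)B 2/3 ✓ · (1,4)R 0/2 ✗ · (1,5)B 0/2 ✗ · (1,6)R 0/1 ✗
Row 2: (2,1)B 2/3 ✓ · (2,3)B 3/4 ✓
Row 3: (3,2)B 3/3 ✓ · (3,4)B 2/4 ✓ · (3,5)R 1/4 ✗
Row 4: (4,1)B 1/1 ✓ · (4,4)B 1/3 ✗ · (4,5)R 1/4 ✗ · (4,6)B 0/2 ✗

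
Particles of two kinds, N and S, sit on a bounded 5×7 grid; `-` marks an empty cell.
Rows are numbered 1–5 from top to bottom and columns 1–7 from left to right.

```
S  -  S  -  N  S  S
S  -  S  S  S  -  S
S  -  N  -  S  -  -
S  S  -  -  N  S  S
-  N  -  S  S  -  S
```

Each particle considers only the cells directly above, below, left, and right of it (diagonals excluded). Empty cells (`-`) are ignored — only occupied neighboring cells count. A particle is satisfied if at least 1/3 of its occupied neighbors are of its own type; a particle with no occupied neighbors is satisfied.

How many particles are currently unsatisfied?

Row 1: (1,1)S 1/1 ✓ · (1,3)S 1/1 ✓ · (1,5)N 0/2 ✗ · (1,6)S 1/2 ✓ · (1,7)S 2/2 ✓
Row 2: (2,1)S 2/2 ✓ · (2,3)S 2/3 ✓ · (2,4)S 2/2 ✓ · (2,5)S 2/3 ✓ · (2,7)S 1/1 ✓
Row 3: (3,1)S 2/2 ✓ · (3,3)N 0/1 ✗ · (3,5)S 1/2 ✓
Row 4: (4,1)S 2/2 ✓ · (4,2)S 1/2 ✓ · (4,5)N 0/3 ✗ · (4,6)S 1/2 ✓ · (4,7)S 2/2 ✓
Row 5: (5,2)N 0/1 ✗ · (5,4)S 1/1 ✓ · (5,5)S 1/2 ✓ · (5,7)S 1/1 ✓
Unsatisfied: (1,5), (3,3), (4,5), (5,2) — 4 in total.

4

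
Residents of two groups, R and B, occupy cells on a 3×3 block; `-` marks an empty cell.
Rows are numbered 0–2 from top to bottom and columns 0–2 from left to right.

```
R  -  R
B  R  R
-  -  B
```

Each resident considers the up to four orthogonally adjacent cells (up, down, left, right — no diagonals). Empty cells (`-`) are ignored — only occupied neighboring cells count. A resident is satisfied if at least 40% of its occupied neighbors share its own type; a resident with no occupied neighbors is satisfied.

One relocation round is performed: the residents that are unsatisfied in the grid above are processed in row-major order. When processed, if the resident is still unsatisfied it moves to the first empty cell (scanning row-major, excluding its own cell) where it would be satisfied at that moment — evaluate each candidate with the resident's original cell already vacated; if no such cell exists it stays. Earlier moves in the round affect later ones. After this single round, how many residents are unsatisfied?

0

Initially unsatisfied (in order): (0,0), (1,0), (2,2).
  (0,0) → (0,1).
  (1,0) → (2,0).
  (2,2) → (1,0).
Resulting grid:
- R R
B R R
B - -
All satisfied now.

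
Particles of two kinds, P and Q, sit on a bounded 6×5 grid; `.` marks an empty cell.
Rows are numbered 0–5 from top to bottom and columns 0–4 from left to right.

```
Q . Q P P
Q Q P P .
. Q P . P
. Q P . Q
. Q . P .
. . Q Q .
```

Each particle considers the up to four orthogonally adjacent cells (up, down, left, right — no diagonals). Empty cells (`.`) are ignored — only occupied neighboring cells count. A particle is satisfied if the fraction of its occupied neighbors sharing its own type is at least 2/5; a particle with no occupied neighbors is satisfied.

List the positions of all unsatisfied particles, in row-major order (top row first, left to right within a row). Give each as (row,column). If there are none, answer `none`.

(0,0)Q 1/1 ok
(0,2)Q 0/2 unhappy
(0,3)P 2/3 ok
(0,4)P 1/1 ok
(1,0)Q 2/2 ok
(1,1)Q 2/3 ok
(1,2)P 2/4 ok
(1,3)P 2/2 ok
(2,1)Q 2/3 ok
(2,2)P 2/3 ok
(2,4)P 0/1 unhappy
(3,1)Q 2/3 ok
(3,2)P 1/2 ok
(3,4)Q 0/1 unhappy
(4,1)Q 1/1 ok
(4,3)P 0/1 unhappy
(5,2)Q 1/1 ok
(5,3)Q 1/2 ok

(0,2), (2,4), (3,4), (4,3)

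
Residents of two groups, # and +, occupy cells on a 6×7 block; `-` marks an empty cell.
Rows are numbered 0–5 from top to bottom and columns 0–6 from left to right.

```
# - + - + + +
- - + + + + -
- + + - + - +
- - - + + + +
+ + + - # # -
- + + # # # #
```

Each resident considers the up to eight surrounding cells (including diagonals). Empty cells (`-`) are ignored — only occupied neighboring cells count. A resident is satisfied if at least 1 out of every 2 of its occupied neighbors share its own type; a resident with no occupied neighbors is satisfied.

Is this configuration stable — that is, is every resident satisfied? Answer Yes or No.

Row 0: (0,0)# 0/0 ok · (0,2)+ 2/2 ok · (0,4)+ 4/4 ok · (0,5)+ 4/4 ok · (0,6)+ 2/2 ok
Row 1: (1,2)+ 4/4 ok · (1,3)+ 6/6 ok · (1,4)+ 5/5 ok · (1,5)+ 6/6 ok
Row 2: (2,1)+ 2/2 ok · (2,2)+ 4/4 ok · (2,4)+ 6/6 ok · (2,6)+ 3/3 ok
Row 3: (3,3)+ 4/5 ok · (3,4)+ 3/5 ok · (3,5)+ 4/6 ok · (3,6)+ 2/3 ok
Row 4: (4,0)+ 2/2 ok · (4,1)+ 4/4 ok · (4,2)+ 4/5 ok · (4,4)# 4/7 ok · (4,5)# 4/7 ok
Row 5: (5,1)+ 4/4 ok · (5,2)+ 3/4 ok · (5,3)# 2/4 ok · (5,4)# 4/4 ok · (5,5)# 4/4 ok · (5,6)# 2/2 ok
All meet the threshold, so the configuration is stable.

Yes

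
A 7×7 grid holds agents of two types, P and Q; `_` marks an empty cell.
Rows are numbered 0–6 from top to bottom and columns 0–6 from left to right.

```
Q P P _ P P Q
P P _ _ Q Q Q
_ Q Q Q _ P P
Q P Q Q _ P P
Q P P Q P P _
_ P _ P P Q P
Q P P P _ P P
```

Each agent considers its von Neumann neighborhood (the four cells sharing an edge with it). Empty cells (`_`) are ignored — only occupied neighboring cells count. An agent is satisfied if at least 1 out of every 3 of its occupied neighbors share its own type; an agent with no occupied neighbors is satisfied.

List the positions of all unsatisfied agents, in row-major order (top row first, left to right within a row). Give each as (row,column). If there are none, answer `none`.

(0,0)Q 0/2 not
(0,1)P 2/3 satisfied
(0,2)P 1/1 satisfied
(0,4)P 1/2 satisfied
(0,5)P 1/3 satisfied
(0,6)Q 1/2 satisfied
(1,0)P 1/2 satisfied
(1,1)P 2/3 satisfied
(1,4)Q 1/2 satisfied
(1,5)Q 2/4 satisfied
(1,6)Q 2/3 satisfied
(2,1)Q 1/3 satisfied
(2,2)Q 3/3 satisfied
(2,3)Q 2/2 satisfied
(2,5)P 2/3 satisfied
(2,6)P 2/3 satisfied
(3,0)Q 1/2 satisfied
(3,1)P 1/4 not
(3,2)Q 2/4 satisfied
(3,3)Q 3/3 satisfied
(3,5)P 3/3 satisfied
(3,6)P 2/2 satisfied
(4,0)Q 1/2 satisfied
(4,1)P 3/4 satisfied
(4,2)P 1/3 satisfied
(4,3)Q 1/4 not
(4,4)P 2/3 satisfied
(4,5)P 2/3 satisfied
(5,1)P 2/2 satisfied
(5,3)P 2/3 satisfied
(5,4)P 2/3 satisfied
(5,5)Q 0/4 not
(5,6)P 1/2 satisfied
(6,0)Q 0/1 not
(6,1)P 2/3 satisfied
(6,2)P 2/2 satisfied
(6,3)P 2/2 satisfied
(6,5)P 1/2 satisfied
(6,6)P 2/2 satisfied

(0,0), (3,1), (4,3), (5,5), (6,0)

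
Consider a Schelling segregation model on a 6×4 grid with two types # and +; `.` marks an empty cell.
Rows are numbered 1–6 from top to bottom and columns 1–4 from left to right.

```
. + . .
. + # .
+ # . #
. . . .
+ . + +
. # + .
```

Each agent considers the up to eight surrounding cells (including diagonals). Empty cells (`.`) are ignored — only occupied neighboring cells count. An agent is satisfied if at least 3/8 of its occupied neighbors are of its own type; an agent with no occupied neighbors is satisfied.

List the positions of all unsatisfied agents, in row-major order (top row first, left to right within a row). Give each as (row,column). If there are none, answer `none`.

(3,2), (5,1), (6,2)

Row 1: (1,2)+ 1/2 ok
Row 2: (2,2)+ 2/4 ok · (2,3)# 2/4 ok
Row 3: (3,1)+ 1/2 ok · (3,2)# 1/3 unhappy · (3,4)# 1/1 ok
Row 5: (5,1)+ 0/1 unhappy · (5,3)+ 2/3 ok · (5,4)+ 2/2 ok
Row 6: (6,2)# 0/3 unhappy · (6,3)+ 2/3 ok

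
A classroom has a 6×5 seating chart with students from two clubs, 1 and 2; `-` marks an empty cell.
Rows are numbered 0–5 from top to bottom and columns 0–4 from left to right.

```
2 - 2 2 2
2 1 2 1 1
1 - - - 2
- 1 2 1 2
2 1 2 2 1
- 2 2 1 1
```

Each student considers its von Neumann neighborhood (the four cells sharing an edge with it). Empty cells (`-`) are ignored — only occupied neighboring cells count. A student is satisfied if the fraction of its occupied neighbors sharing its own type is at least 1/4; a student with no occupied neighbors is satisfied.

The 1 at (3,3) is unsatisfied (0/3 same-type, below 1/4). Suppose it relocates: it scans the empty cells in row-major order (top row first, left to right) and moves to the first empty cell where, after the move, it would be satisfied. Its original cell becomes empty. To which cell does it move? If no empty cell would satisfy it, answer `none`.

(0,1)

Vacating (3,3). Empty cells in order:
  (0,1): 1/3 same-type → satisfied — stop here.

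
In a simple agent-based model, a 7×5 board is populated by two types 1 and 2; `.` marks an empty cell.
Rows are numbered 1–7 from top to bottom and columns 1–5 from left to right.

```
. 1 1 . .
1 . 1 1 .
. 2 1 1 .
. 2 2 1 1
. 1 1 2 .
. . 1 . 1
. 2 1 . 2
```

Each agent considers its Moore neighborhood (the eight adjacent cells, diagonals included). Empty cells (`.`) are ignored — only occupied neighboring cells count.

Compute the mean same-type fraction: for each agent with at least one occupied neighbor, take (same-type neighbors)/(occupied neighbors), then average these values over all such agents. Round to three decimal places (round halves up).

0.526

Row 1: (1,2)1 3/3 · (1,3)1 3/3
Row 2: (2,1)1 1/2 · (2,3)1 5/6 · (2,4)1 4/4
Row 3: (3,2)2 2/5 · (3,3)1 4/7 · (3,4)1 5/6
Row 4: (4,2)2 2/5 · (4,3)2 3/8 · (4,4)1 4/6 · (4,5)1 2/3
Row 5: (5,2)1 2/4 · (5,3)1 3/6 · (5,4)2 1/6
Row 6: (6,3)1 3/5 · (6,5)1 0/2
Row 7: (7,2)2 0/2 · (7,3)1 1/2 · (7,5)2 0/1
Sum over 20 agents: 3/3 + 3/3 + 1/2 + 5/6 + 4/4 + 2/5 + 4/7 + 5/6 + 2/5 + 3/8 + 4/6 + 2/3 + 2/4 + 3/6 + 1/6 + 3/5 + 0/2 + 0/2 + 1/2 + 0/1 = 8831/840; mean = 8831/840 ÷ 20 = 8831/16800 = 0.525654… → 0.526.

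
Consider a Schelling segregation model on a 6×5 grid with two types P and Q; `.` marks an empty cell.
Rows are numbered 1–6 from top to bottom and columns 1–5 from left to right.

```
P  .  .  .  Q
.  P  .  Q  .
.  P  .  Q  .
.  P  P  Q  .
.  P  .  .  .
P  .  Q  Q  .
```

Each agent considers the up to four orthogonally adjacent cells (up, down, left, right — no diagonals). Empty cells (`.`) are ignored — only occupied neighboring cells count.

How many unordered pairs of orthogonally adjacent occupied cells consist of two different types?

Scan each occupied cell's neighbors to the right and below so each pair is counted once.
Row 2: P(2,2)–P(3,2)= Q(2,4)–Q(3,4)=  → 0/2 unlike.
Row 3: P(3,2)–P(4,2)= Q(3,4)–Q(4,4)=  → 0/2 unlike.
Row 4: P(4,2)–P(4,3)= P(4,2)–P(5,2)= P(4,3)–Q(4,4)≠  → 1/3 unlike.
Row 6: Q(6,3)–Q(6,4)=  → 0/1 unlike.
Total adjacent occupied pairs: 8; unlike-type pairs: 1.

1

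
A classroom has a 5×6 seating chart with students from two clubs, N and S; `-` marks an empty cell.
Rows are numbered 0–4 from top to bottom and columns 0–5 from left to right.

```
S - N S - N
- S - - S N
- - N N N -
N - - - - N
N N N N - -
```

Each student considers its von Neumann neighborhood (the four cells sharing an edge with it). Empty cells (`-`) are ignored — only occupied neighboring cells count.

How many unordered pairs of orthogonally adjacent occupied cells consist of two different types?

3

Scan each occupied cell's neighbors to the right and below so each pair is counted once.
From row 0: 1 unlike of 2 pairs (running 1/2).
From row 1: 2 unlike of 2 pairs (running 3/4).
From row 2: 0 unlike of 2 pairs (running 3/6).
From row 3: 0 unlike of 1 pairs (running 3/7).
From row 4: 0 unlike of 3 pairs (running 3/10).
Total adjacent occupied pairs: 10; unlike-type pairs: 3.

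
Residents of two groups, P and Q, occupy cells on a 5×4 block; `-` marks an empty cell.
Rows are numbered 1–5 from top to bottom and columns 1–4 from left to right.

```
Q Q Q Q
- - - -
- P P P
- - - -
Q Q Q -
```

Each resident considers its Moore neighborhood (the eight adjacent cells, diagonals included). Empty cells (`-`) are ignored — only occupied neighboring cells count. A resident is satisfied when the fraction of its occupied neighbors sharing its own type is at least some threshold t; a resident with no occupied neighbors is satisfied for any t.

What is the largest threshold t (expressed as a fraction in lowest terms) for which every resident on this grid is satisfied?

1/1

Row 1: (1,1)Q 1/1 · (1,2)Q 2/2 · (1,3)Q 2/2 · (1,4)Q 1/1
Row 3: (3,2)P 1/1 · (3,3)P 2/2 · (3,4)P 1/1
Row 5: (5,1)Q 1/1 · (5,2)Q 2/2 · (5,3)Q 1/1
The smallest same-type fraction is 1/1 at (1,1), which reduces to 1/1. Any threshold above that leaves this resident unsatisfied.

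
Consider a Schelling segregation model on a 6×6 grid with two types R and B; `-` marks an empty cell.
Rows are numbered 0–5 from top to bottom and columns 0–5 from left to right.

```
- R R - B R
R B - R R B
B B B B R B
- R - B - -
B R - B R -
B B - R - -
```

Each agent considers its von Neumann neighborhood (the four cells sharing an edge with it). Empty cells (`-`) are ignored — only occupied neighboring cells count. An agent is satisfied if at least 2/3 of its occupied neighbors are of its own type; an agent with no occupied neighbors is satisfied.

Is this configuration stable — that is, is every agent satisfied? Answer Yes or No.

(0,1)R 1/2 unhappy
(0,2)R 1/1 ok
(0,4)B 0/2 unhappy
(0,5)R 0/2 unhappy
(1,0)R 0/2 unhappy
(1,1)B 1/3 unhappy
(1,3)R 1/2 unhappy
(1,4)R 2/4 unhappy
(1,5)B 1/3 unhappy
(2,0)B 1/2 unhappy
(2,1)B 3/4 ok
(2,2)B 2/2 ok
(2,3)B 2/4 unhappy
(2,4)R 1/3 unhappy
(2,5)B 1/2 unhappy
(3,1)R 1/2 unhappy
(3,3)B 2/2 ok
(4,0)B 1/2 unhappy
(4,1)R 1/3 unhappy
(4,3)B 1/3 unhappy
(4,4)R 0/1 unhappy
(5,0)B 2/2 ok
(5,1)B 1/2 unhappy
(5,3)R 0/1 unhappy
For instance (0,1) has only 1/2 same-type neighbors, below 2/3.

No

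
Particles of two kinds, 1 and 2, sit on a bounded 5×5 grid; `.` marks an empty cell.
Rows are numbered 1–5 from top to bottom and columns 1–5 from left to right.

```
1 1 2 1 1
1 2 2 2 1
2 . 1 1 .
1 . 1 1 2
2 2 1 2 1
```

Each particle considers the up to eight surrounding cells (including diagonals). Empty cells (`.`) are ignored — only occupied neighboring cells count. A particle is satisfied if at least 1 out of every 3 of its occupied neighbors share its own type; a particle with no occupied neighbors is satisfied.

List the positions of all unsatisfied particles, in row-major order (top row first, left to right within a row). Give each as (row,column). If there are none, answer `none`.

(2,4), (4,1), (4,5), (5,2), (5,4)

(1,1)1 2/3 satisfied
(1,2)1 2/5 satisfied
(1,3)2 3/5 satisfied
(1,4)1 2/5 satisfied
(1,5)1 2/3 satisfied
(2,1)1 2/4 satisfied
(2,2)2 3/7 satisfied
(2,3)2 3/7 satisfied
(2,4)2 2/7 not
(2,5)1 3/4 satisfied
(3,1)2 1/3 satisfied
(3,3)1 3/6 satisfied
(3,4)1 4/7 satisfied
(4,1)1 0/3 not
(4,3)1 4/6 satisfied
(4,4)1 5/7 satisfied
(4,5)2 1/4 not
(5,1)2 1/2 satisfied
(5,2)2 1/4 not
(5,3)1 2/4 satisfied
(5,4)2 1/5 not
(5,5)1 1/3 satisfied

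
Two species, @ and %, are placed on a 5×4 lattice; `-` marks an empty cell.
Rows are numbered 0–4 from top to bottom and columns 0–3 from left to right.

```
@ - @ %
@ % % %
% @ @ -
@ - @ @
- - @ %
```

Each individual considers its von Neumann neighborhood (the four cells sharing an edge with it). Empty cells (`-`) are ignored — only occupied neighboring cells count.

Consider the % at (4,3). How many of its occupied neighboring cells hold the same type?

0

Occupied neighbors of (4,3): (3,3)=@, (4,2)=@.
Same type (%): 0 of 2.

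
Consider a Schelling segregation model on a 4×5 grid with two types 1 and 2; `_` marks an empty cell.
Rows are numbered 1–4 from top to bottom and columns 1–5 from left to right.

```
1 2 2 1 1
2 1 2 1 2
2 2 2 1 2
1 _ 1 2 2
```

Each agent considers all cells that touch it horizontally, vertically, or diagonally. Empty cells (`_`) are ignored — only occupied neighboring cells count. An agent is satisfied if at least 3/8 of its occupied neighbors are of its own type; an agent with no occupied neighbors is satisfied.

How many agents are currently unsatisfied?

(1,1)1 1/3 ✗
(1,2)2 3/5 ✓
(1,3)2 2/5 ✓
(1,4)1 2/5 ✓
(1,5)1 2/3 ✓
(2,1)2 3/5 ✓
(2,2)1 1/8 ✗
(2,3)2 4/8 ✓
(2,4)1 3/8 ✓
(2,5)2 1/5 ✗
(3,1)2 2/4 ✓
(3,2)2 4/7 ✓
(3,3)2 3/7 ✓
(3,4)1 2/8 ✗
(3,5)2 3/5 ✓
(4,1)1 0/2 ✗
(4,3)1 1/4 ✗
(4,4)2 3/5 ✓
(4,5)2 2/3 ✓
Unsatisfied: (1,1), (2,2), (2,5), (3,4), (4,1), (4,3) — 6 in total.

6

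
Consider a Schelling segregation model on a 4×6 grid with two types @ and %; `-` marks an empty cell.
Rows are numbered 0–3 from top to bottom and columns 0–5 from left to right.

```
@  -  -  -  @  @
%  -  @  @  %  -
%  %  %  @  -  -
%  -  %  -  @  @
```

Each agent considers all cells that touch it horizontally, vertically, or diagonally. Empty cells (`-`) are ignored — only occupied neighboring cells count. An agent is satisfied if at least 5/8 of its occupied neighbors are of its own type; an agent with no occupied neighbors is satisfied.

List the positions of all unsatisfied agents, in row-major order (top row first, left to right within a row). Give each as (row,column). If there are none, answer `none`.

(0,0), (0,5), (1,2), (1,3), (1,4), (2,2), (2,3)

Row 0: (0,0)@ 0/1 ✗ · (0,4)@ 2/3 ✓ · (0,5)@ 1/2 ✗
Row 1: (1,0)% 2/3 ✓ · (1,2)@ 2/4 ✗ · (1,3)@ 3/5 ✗ · (1,4)% 0/4 ✗
Row 2: (2,0)% 3/3 ✓ · (2,1)% 5/6 ✓ · (2,2)% 2/5 ✗ · (2,3)@ 3/6 ✗
Row 3: (3,0)% 2/2 ✓ · (3,2)% 2/3 ✓ · (3,4)@ 2/2 ✓ · (3,5)@ 1/1 ✓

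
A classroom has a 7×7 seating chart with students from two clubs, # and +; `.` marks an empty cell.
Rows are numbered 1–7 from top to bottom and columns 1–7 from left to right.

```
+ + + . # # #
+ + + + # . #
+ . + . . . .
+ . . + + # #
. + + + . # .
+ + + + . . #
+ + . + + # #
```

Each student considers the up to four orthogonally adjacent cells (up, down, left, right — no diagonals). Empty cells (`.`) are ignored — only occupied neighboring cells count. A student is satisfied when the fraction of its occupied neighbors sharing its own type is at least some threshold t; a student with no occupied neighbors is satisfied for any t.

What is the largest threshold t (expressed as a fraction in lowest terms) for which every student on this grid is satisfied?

1/2

Row 1: (1,1)+ 2/2 · (1,2)+ 3/3 · (1,3)+ 2/2 · (1,5)# 2/2 · (1,6)# 2/2 · (1,7)# 2/2
Row 2: (2,1)+ 3/3 · (2,2)+ 3/3 · (2,3)+ 4/4 · (2,4)+ 1/2 · (2,5)# 1/2 · (2,7)# 1/1
Row 3: (3,1)+ 2/2 · (3,3)+ 1/1
Row 4: (4,1)+ 1/1 · (4,4)+ 2/2 · (4,5)+ 1/2 · (4,6)# 2/3 · (4,7)# 1/1
Row 5: (5,2)+ 2/2 · (5,3)+ 3/3 · (5,4)+ 3/3 · (5,6)# 1/1
Row 6: (6,1)+ 2/2 · (6,2)+ 4/4 · (6,3)+ 3/3 · (6,4)+ 3/3 · (6,7)# 1/1
Row 7: (7,1)+ 2/2 · (7,2)+ 2/2 · (7,4)+ 2/2 · (7,5)+ 1/2 · (7,6)# 1/2 · (7,7)# 2/2
The smallest same-type fraction is 1/2 at (2,4), which reduces to 1/2. Any threshold above that leaves this student unsatisfied.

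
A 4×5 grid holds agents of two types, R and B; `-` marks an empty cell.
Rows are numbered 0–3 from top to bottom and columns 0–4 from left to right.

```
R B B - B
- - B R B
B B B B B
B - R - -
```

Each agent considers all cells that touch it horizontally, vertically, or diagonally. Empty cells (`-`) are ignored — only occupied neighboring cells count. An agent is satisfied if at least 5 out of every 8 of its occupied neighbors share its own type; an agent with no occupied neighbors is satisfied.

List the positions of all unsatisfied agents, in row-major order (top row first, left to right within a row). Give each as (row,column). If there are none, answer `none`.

Row 0: (0,0)R 0/1 unhappy · (0,1)B 2/3 ok · (0,2)B 2/3 ok · (0,4)B 1/2 unhappy
Row 1: (1,2)B 5/6 ok · (1,3)R 0/7 unhappy · (1,4)B 3/4 ok
Row 2: (2,0)B 2/2 ok · (2,1)B 4/5 ok · (2,2)B 3/5 unhappy · (2,3)B 4/6 ok · (2,4)B 2/3 ok
Row 3: (3,0)B 2/2 ok · (3,2)R 0/3 unhappy

(0,0), (0,4), (1,3), (2,2), (3,2)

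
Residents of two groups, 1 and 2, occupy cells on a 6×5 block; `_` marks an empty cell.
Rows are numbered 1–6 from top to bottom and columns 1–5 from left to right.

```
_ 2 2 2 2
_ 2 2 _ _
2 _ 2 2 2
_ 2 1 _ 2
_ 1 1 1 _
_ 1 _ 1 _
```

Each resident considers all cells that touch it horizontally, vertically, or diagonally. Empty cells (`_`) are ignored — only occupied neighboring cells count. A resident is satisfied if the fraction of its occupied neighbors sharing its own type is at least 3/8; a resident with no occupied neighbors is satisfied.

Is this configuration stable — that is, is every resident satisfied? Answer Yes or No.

Row 1: (1,2)2 3/3 ✓ · (1,3)2 4/4 ✓ · (1,4)2 3/3 ✓ · (1,5)2 1/1 ✓
Row 2: (2,2)2 5/5 ✓ · (2,3)2 6/6 ✓
Row 3: (3,1)2 2/2 ✓ · (3,3)2 4/5 ✓ · (3,4)2 4/5 ✓ · (3,5)2 2/2 ✓
Row 4: (4,2)2 2/5 ✓ · (4,3)1 3/6 ✓ · (4,5)2 2/3 ✓
Row 5: (5,2)1 3/4 ✓ · (5,3)1 5/6 ✓ · (5,4)1 3/4 ✓
Row 6: (6,2)1 2/2 ✓ · (6,4)1 2/2 ✓
All meet the threshold, so the configuration is stable.

Yes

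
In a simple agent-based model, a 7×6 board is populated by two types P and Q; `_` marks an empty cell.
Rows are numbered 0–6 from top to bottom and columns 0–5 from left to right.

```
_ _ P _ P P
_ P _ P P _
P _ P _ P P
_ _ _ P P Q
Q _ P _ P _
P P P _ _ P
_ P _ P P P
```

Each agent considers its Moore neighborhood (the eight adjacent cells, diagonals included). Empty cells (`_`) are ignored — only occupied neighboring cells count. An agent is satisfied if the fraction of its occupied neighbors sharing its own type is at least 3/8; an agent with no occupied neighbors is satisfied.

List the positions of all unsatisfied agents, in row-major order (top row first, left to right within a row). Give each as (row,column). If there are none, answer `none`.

Row 0: (0,2)P 2/2 ok · (0,4)P 3/3 ok · (0,5)P 2/2 ok
Row 1: (1,1)P 3/3 ok · (1,3)P 5/5 ok · (1,4)P 5/5 ok
Row 2: (2,0)P 1/1 ok · (2,2)P 3/3 ok · (2,4)P 5/6 ok · (2,5)P 3/4 ok
Row 3: (3,3)P 5/5 ok · (3,4)P 4/5 ok · (3,5)Q 0/4 unhappy
Row 4: (4,0)Q 0/2 unhappy · (4,2)P 3/3 ok · (4,4)P 3/4 ok
Row 5: (5,0)P 2/3 ok · (5,1)P 4/5 ok · (5,2)P 4/4 ok · (5,5)P 3/3 ok
Row 6: (6,1)P 3/3 ok · (6,3)P 2/2 ok · (6,4)P 3/3 ok · (6,5)P 2/2 ok

(3,5), (4,0)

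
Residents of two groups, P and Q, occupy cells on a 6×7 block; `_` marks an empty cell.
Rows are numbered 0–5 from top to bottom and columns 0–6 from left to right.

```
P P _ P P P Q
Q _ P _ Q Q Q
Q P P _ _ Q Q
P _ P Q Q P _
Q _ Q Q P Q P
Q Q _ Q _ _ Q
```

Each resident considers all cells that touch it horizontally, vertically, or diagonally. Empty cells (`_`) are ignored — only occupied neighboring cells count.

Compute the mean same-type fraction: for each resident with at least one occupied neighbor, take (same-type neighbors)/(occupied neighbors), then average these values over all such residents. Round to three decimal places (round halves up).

0.585

(0,0)P 1/2
(0,1)P 2/3
(0,3)P 2/3
(0,4)P 2/4
(0,5)P 1/5
(0,6)Q 2/3
(1,0)Q 1/4
(1,2)P 4/4
(1,4)Q 2/5
(1,5)Q 5/7
(1,6)Q 4/5
(2,0)Q 1/3
(2,1)P 4/6
(2,2)P 3/4
(2,5)Q 5/6
(2,6)Q 3/4
(3,0)P 1/3
(3,2)P 2/5
(3,3)Q 3/6
(3,4)Q 4/6
(3,5)P 2/6
(4,0)Q 2/3
(4,2)Q 4/5
(4,3)Q 4/6
(4,4)P 1/6
(4,5)Q 2/5
(4,6)P 1/3
(5,0)Q 2/2
(5,1)Q 3/3
(5,3)Q 2/3
(5,6)Q 1/2
Sum over 31 residents: 1/2 + 2/3 + 2/3 + 2/4 + 1/5 + 2/3 + 1/4 + 4/4 + 2/5 + 5/7 + 4/5 + 1/3 + 4/6 + 3/4 + 5/6 + 3/4 + 1/3 + 2/5 + 3/6 + 4/6 + 2/6 + 2/3 + 4/5 + 4/6 + 1/6 + 2/5 + 1/3 + 2/2 + 3/3 + 2/3 + 1/2 = 1523/84; mean = 1523/84 ÷ 31 = 1523/2604 = 0.584869… → 0.585.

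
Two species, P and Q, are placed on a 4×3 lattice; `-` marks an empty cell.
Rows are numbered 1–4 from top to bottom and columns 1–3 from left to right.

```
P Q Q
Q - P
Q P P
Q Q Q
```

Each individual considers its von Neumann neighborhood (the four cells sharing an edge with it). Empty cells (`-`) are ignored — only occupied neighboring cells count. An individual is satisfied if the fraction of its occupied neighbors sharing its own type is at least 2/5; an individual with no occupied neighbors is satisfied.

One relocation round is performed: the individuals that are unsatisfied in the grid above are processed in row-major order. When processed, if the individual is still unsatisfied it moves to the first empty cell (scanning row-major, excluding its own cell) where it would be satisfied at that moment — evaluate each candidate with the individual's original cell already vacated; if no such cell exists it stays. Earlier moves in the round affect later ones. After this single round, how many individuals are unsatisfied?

0

Initially unsatisfied (in order): (1,1), (3,2).
  (1,1) → (2,2).
  (3,2): now satisfied by earlier moves; stays.
Resulting grid:
- Q Q
Q P P
Q P P
Q Q Q
All satisfied now.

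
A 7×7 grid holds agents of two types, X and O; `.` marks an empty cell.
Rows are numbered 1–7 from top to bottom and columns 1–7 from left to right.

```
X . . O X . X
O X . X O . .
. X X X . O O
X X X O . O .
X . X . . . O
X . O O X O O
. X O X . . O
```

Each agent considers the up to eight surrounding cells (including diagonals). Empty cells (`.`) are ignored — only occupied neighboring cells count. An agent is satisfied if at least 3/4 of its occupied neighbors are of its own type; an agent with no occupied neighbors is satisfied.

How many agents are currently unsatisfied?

15

(1,1)X 1/2 ✗
(1,4)O 1/3 ✗
(1,5)X 1/3 ✗
(1,7)X 0/0 ✓
(2,1)O 0/3 ✗
(2,2)X 3/4 ✓
(2,4)X 3/5 ✗
(2,5)O 2/5 ✗
(3,2)X 5/6 ✓
(3,3)X 6/7 ✓
(3,4)X 3/5 ✗
(3,6)O 3/3 ✓
(3,7)O 2/2 ✓
(4,1)X 3/3 ✓
(4,2)X 6/6 ✓
(4,3)X 5/6 ✓
(4,4)O 0/4 ✗
(4,6)O 3/3 ✓
(5,1)X 3/3 ✓
(5,3)X 2/5 ✗
(5,7)O 3/3 ✓
(6,1)X 2/2 ✓
(6,3)O 2/5 ✗
(6,4)O 2/5 ✗
(6,5)X 1/3 ✗
(6,6)O 3/4 ✓
(6,7)O 3/3 ✓
(7,2)X 1/3 ✗
(7,3)O 2/4 ✗
(7,4)X 1/4 ✗
(7,7)O 2/2 ✓
Unsatisfied: (1,1), (1,4), (1,5), (2,1), (2,4), (2,5), (3,4), (4,4), (5,3), (6,3), (6,4), (6,5), (7,2), (7,3), (7,4) — 15 in total.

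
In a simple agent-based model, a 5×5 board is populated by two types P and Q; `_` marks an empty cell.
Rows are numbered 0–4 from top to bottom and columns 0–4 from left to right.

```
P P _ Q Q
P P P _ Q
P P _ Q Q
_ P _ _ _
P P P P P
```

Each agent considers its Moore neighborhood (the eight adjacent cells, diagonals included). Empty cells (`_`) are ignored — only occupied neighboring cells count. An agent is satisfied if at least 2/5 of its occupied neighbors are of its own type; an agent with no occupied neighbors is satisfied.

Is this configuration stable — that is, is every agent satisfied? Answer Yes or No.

Yes

(0,0)P 3/3 ✓
(0,1)P 4/4 ✓
(0,3)Q 2/3 ✓
(0,4)Q 2/2 ✓
(1,0)P 5/5 ✓
(1,1)P 6/6 ✓
(1,2)P 3/5 ✓
(1,4)Q 4/4 ✓
(2,0)P 4/4 ✓
(2,1)P 5/5 ✓
(2,3)Q 2/3 ✓
(2,4)Q 2/2 ✓
(3,1)P 5/5 ✓
(4,0)P 2/2 ✓
(4,1)P 3/3 ✓
(4,2)P 3/3 ✓
(4,3)P 2/2 ✓
(4,4)P 1/1 ✓
All meet the threshold, so the configuration is stable.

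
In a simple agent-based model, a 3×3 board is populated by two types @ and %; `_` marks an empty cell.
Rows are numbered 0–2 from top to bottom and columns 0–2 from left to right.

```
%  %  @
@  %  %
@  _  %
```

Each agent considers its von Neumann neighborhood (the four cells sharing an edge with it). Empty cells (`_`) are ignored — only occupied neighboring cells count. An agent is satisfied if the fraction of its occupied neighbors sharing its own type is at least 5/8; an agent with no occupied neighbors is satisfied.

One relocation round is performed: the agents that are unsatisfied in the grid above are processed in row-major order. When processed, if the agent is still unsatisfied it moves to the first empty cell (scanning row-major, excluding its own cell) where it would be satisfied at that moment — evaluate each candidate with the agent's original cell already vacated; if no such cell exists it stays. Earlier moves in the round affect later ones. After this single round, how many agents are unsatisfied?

Initially unsatisfied (in order): (0,0), (0,2), (1,0).
  (0,0) → (2,1).
  (0,2): no empty cell satisfies it; stays.
  (1,0): no empty cell satisfies it; stays.
Resulting grid:
_ % @
@ % %
@ % %
Unsatisfied now: (0,1), (0,2), (1,0), (2,0).

4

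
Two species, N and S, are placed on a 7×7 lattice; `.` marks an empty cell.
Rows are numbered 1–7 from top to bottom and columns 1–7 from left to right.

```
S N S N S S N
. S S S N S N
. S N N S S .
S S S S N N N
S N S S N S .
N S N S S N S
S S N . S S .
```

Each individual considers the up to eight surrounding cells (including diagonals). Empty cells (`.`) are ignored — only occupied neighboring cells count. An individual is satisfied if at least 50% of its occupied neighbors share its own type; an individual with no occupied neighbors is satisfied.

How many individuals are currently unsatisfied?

19

(1,1)S 1/2 satisfied
(1,2)N 0/4 not
(1,3)S 3/5 satisfied
(1,4)N 1/5 not
(1,5)S 3/5 satisfied
(1,6)S 2/5 not
(1,7)N 1/3 not
(2,2)S 4/6 satisfied
(2,3)S 4/8 satisfied
(2,4)S 4/8 satisfied
(2,5)N 2/8 not
(2,6)S 4/7 satisfied
(2,7)N 1/4 not
(3,2)S 5/6 satisfied
(3,3)N 1/8 not
(3,4)N 3/8 not
(3,5)S 4/8 satisfied
(3,6)S 2/7 not
(4,1)S 3/4 satisfied
(4,2)S 5/7 satisfied
(4,3)S 5/8 satisfied
(4,4)S 4/8 satisfied
(4,5)N 3/8 not
(4,6)N 3/6 satisfied
(4,7)N 1/3 not
(5,1)S 3/5 satisfied
(5,2)N 2/8 not
(5,3)S 6/8 satisfied
(5,4)S 5/8 satisfied
(5,5)N 3/8 not
(5,6)S 2/7 not
(6,1)N 1/5 not
(6,2)S 4/8 satisfied
(6,3)N 2/7 not
(6,4)S 4/7 satisfied
(6,5)S 5/7 satisfied
(6,6)N 1/6 not
(6,7)S 2/3 satisfied
(7,1)S 2/3 satisfied
(7,2)S 2/5 not
(7,3)N 1/4 not
(7,5)S 3/4 satisfied
(7,6)S 3/4 satisfied
Unsatisfied: (1,2), (1,4), (1,6), (1,7), (2,5), (2,7), (3,3), (3,4), (3,6), (4,5), (4,7), (5,2), (5,5), (5,6), (6,1), (6,3), (6,6), (7,2), (7,3) — 19 in total.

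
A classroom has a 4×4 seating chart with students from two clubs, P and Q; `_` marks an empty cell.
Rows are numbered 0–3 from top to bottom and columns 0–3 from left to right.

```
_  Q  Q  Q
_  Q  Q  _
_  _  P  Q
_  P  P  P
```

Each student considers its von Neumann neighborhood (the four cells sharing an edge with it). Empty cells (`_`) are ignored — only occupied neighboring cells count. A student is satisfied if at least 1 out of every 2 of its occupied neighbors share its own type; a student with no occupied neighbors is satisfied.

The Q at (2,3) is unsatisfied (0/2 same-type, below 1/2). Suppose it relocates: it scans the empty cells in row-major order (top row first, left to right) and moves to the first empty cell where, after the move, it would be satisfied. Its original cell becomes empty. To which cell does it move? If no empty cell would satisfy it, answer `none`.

(0,0)

Vacating (2,3). Empty cells in order:
  (0,0): 1/1 same-type → satisfied — stop here.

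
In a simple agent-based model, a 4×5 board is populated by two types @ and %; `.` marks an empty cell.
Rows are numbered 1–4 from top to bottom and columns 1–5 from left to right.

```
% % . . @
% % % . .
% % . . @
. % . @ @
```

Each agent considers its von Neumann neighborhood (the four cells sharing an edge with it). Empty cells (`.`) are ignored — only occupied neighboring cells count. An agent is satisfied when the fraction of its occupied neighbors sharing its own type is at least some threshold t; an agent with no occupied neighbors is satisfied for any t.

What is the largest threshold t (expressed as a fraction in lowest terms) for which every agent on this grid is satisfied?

1/1

Row 1: (1,1)% 2/2 · (1,2)% 2/2 · (1,5)@ — no occupied neighbors
Row 2: (2,1)% 3/3 · (2,2)% 4/4 · (2,3)% 1/1
Row 3: (3,1)% 2/2 · (3,2)% 3/3 · (3,5)@ 1/1
Row 4: (4,2)% 1/1 · (4,4)@ 1/1 · (4,5)@ 2/2
The smallest same-type fraction is 2/2 at (1,1), which reduces to 1/1. Any threshold above that leaves this agent unsatisfied.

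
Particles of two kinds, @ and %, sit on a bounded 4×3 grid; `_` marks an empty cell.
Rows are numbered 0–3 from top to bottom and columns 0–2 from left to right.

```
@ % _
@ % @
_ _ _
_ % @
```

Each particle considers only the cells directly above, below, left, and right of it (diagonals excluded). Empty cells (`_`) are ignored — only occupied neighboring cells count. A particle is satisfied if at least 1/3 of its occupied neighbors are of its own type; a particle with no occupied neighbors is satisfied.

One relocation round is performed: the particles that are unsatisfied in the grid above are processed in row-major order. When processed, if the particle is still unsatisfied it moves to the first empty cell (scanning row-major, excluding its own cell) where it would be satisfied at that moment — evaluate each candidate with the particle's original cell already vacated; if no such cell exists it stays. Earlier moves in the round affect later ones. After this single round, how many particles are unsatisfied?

Initially unsatisfied (in order): (1,2), (3,1), (3,2).
  (1,2) → (2,0).
  (3,1) → (0,2).
  (3,2): now satisfied by earlier moves; stays.
Resulting grid:
@ % %
@ % _
@ _ _
_ _ @
All satisfied now.

0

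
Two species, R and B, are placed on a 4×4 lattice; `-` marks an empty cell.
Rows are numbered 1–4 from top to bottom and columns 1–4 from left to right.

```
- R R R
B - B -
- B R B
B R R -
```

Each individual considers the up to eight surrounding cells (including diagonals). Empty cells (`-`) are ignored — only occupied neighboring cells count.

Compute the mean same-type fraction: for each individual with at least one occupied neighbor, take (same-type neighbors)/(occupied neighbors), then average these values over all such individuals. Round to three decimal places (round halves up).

0.461

(1,2)R 1/3
(1,3)R 2/3
(1,4)R 1/2
(2,1)B 1/2
(2,3)B 2/6
(3,2)B 3/6
(3,3)R 2/5
(3,4)B 1/3
(4,1)B 1/2
(4,2)R 2/4
(4,3)R 2/4
Sum over 11 individuals: 1/3 + 2/3 + 1/2 + 1/2 + 2/6 + 3/6 + 2/5 + 1/3 + 1/2 + 2/4 + 2/4 = 76/15; mean = 76/15 ÷ 11 = 76/165 = 0.460606… → 0.461.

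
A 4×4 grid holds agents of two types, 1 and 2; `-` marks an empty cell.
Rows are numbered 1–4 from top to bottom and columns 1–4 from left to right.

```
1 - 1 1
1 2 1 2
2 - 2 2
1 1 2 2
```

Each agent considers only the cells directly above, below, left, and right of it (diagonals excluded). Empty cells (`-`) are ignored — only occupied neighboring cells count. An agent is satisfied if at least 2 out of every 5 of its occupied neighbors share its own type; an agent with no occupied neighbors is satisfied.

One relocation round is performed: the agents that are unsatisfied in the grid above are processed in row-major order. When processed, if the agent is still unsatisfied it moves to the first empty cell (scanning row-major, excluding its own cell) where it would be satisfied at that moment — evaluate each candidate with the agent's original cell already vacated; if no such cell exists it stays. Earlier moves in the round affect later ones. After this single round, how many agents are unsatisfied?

1

Initially unsatisfied (in order): (2,1), (2,2), (2,3), (2,4), (3,1).
  (2,1) → (1,2).
  (2,2) → (2,1).
  (2,3) → (2,2).
  (2,4): now satisfied by earlier moves; stays.
  (3,1): now satisfied by earlier moves; stays.
Resulting grid:
1 1 1 1
2 1 - 2
2 - 2 2
1 1 2 2
Unsatisfied now: (2,1).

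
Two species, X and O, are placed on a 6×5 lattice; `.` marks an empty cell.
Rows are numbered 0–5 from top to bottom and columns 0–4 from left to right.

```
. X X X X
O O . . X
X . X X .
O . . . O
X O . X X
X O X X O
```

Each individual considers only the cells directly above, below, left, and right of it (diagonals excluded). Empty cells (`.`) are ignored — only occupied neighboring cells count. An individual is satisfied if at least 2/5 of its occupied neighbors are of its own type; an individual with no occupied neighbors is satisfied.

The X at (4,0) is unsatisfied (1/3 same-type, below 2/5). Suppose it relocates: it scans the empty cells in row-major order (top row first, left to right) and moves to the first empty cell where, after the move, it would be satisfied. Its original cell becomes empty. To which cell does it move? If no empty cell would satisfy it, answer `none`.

Vacating (4,0). Empty cells in order:
  (0,0): 1/2 same-type → satisfied — stop here.

(0,0)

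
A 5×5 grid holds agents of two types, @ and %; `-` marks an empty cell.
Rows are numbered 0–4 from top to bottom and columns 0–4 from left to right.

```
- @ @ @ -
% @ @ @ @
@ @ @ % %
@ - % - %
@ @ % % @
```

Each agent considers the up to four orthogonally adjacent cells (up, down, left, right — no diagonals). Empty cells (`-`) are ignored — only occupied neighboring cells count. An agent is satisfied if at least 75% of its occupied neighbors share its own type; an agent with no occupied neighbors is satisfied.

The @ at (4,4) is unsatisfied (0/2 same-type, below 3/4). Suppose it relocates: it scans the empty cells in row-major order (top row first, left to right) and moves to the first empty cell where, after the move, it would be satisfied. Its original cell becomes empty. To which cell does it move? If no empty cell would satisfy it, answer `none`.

(0,4)

Vacating (4,4). Empty cells in order:
  (0,0): 1/2 same-type → still unsatisfied.
  (0,4): 2/2 same-type → satisfied — stop here.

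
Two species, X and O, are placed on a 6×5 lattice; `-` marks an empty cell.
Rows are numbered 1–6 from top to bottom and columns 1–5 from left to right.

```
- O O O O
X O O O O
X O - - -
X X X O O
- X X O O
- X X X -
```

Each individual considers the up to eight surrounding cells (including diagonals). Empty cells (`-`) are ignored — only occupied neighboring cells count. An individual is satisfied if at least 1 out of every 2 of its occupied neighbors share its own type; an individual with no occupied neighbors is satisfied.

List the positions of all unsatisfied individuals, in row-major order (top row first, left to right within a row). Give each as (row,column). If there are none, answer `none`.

(2,1), (3,2), (5,4)

Row 1: (1,2)O 3/4 ok · (1,3)O 5/5 ok · (1,4)O 5/5 ok · (1,5)O 3/3 ok
Row 2: (2,1)X 1/4 unhappy · (2,2)O 4/6 ok · (2,3)O 6/6 ok · (2,4)O 5/5 ok · (2,5)O 3/3 ok
Row 3: (3,1)X 3/5 ok · (3,2)O 2/7 unhappy
Row 4: (4,1)X 3/4 ok · (4,2)X 5/6 ok · (4,3)X 3/6 ok · (4,4)O 3/5 ok · (4,5)O 3/3 ok
Row 5: (5,2)X 6/6 ok · (5,3)X 6/8 ok · (5,4)O 3/7 unhappy · (5,5)O 3/4 ok
Row 6: (6,2)X 3/3 ok · (6,3)X 4/5 ok · (6,4)X 2/4 ok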